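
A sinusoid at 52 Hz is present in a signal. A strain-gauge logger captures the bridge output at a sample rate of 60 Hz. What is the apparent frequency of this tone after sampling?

52 Hz > fs/2 = 30 Hz, folds to fs − 52 Hz = 8 Hz.

8 Hz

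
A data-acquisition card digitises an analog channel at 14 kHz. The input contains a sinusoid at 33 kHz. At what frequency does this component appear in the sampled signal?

33 kHz mod fs = 5 kHz.
5 kHz ≤ fs/2 = 7 kHz, appears at 5 kHz.

5 kHz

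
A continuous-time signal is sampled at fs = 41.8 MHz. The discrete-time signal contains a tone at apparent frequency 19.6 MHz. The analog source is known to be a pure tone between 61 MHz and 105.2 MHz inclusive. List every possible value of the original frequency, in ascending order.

Frequencies that alias to 19.6 MHz are k·fs ± 19.6 MHz for integer k ≥ 0.
k=0: 19.6 MHz.
k=1: 22.2 MHz, 61.4 MHz.
k=2: 64 MHz, 103.2 MHz.
k=3: 105.8 MHz, 145 MHz.
Within [61 MHz, 105.2 MHz]: 61.4 MHz, 64 MHz, 103.2 MHz.

61.4 MHz, 64 MHz, 103.2 MHz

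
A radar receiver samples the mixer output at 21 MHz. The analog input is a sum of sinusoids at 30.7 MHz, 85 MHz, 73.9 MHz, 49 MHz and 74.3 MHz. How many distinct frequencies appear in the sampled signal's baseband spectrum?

4

fs/2 = 10.5 MHz.
30.7 MHz mod fs = 9.7 MHz.
9.7 MHz ≤ fs/2 = 10.5 MHz, appears at 9.7 MHz.
85 MHz mod fs = 1 MHz.
1 MHz ≤ fs/2 = 10.5 MHz, appears at 1 MHz.
73.9 MHz mod fs = 10.9 MHz.
10.9 MHz > fs/2 = 10.5 MHz, folds to fs − 10.9 MHz = 10.1 MHz.
49 MHz mod fs = 7 MHz.
7 MHz ≤ fs/2 = 10.5 MHz, appears at 7 MHz.
74.3 MHz mod fs = 11.3 MHz.
11.3 MHz > fs/2 = 10.5 MHz, folds to fs − 11.3 MHz = 9.7 MHz.
Distinct values: {1 MHz, 7 MHz, 9.7 MHz, 10.1 MHz} → 4.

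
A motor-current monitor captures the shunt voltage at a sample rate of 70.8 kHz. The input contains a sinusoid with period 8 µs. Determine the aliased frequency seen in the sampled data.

T = 8 µs → f = 1/T = 125 kHz.
125 kHz mod fs = 54.2 kHz.
54.2 kHz > fs/2 = 35.4 kHz, folds to fs − 54.2 kHz = 16.6 kHz.

16.6 kHz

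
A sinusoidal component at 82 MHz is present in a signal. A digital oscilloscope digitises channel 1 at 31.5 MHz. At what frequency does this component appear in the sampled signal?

82 MHz mod fs = 19 MHz.
19 MHz > fs/2 = 15.75 MHz, folds to fs − 19 MHz = 12.5 MHz.

12.5 MHz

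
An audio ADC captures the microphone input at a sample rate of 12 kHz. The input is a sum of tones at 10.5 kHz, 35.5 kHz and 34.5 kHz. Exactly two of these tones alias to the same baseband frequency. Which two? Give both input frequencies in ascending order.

fs/2 = 6 kHz.
10.5 kHz > fs/2 = 6 kHz, folds to fs − 10.5 kHz = 1.5 kHz.
35.5 kHz mod fs = 11.5 kHz.
11.5 kHz > fs/2 = 6 kHz, folds to fs − 11.5 kHz = 0.5 kHz.
34.5 kHz mod fs = 10.5 kHz.
10.5 kHz > fs/2 = 6 kHz, folds to fs − 10.5 kHz = 1.5 kHz.
10.5 kHz and 34.5 kHz both map to 1.5 kHz.

10.5 kHz, 34.5 kHz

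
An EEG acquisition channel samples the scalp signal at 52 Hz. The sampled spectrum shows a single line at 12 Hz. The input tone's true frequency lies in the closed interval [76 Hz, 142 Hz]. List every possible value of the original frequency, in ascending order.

Frequencies that alias to 12 Hz are k·fs ± 12 Hz for integer k ≥ 0.
k=0: 12 Hz.
k=1: 40 Hz, 64 Hz.
k=2: 92 Hz, 116 Hz.
k=3: 144 Hz, 168 Hz.
Within [76 Hz, 142 Hz]: 92 Hz, 116 Hz.

92 Hz, 116 Hz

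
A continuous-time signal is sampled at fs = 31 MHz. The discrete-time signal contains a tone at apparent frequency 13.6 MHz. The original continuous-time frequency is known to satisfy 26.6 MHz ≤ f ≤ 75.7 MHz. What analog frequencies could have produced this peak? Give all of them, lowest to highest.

Frequencies that alias to 13.6 MHz are k·fs ± 13.6 MHz for integer k ≥ 0.
k=0: 13.6 MHz.
k=1: 17.4 MHz, 44.6 MHz.
k=2: 48.4 MHz, 75.6 MHz.
k=3: 79.4 MHz, 106.6 MHz.
Within [26.6 MHz, 75.7 MHz]: 44.6 MHz, 48.4 MHz, 75.6 MHz.

44.6 MHz, 48.4 MHz, 75.6 MHz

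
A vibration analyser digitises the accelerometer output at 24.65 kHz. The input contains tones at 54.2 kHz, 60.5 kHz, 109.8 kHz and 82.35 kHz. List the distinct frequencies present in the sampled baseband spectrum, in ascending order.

fs/2 = 12.325 kHz.
54.2 kHz mod fs = 4.9 kHz.
4.9 kHz ≤ fs/2 = 12.325 kHz, appears at 4.9 kHz.
60.5 kHz mod fs = 11.2 kHz.
11.2 kHz ≤ fs/2 = 12.325 kHz, appears at 11.2 kHz.
109.8 kHz mod fs = 11.2 kHz.
11.2 kHz ≤ fs/2 = 12.325 kHz, appears at 11.2 kHz.
82.35 kHz mod fs = 8.4 kHz.
8.4 kHz ≤ fs/2 = 12.325 kHz, appears at 8.4 kHz.
Distinct values: {4.9 kHz, 8.4 kHz, 11.2 kHz}.

4.9 kHz, 8.4 kHz, 11.2 kHz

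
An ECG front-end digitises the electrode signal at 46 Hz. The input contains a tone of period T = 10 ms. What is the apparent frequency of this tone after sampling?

T = 10 ms → f = 1/T = 100 Hz.
100 Hz mod fs = 8 Hz.
8 Hz ≤ fs/2 = 23 Hz, appears at 8 Hz.

8 Hz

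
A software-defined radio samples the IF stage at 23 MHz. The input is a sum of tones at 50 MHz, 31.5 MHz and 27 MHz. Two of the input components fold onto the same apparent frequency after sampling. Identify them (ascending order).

27 MHz, 50 MHz

fs/2 = 11.5 MHz.
50 MHz mod fs = 4 MHz.
4 MHz ≤ fs/2 = 11.5 MHz, appears at 4 MHz.
31.5 MHz mod fs = 8.5 MHz.
8.5 MHz ≤ fs/2 = 11.5 MHz, appears at 8.5 MHz.
27 MHz mod fs = 4 MHz.
4 MHz ≤ fs/2 = 11.5 MHz, appears at 4 MHz.
27 MHz and 50 MHz both map to 4 MHz.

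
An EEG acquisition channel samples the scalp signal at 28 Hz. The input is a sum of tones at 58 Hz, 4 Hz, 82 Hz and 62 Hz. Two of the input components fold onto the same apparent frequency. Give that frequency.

2 Hz

fs/2 = 14 Hz.
58 Hz mod fs = 2 Hz.
2 Hz ≤ fs/2 = 14 Hz, appears at 2 Hz.
4 Hz ≤ fs/2 = 14 Hz, passes unchanged.
82 Hz mod fs = 26 Hz.
26 Hz > fs/2 = 14 Hz, folds to fs − 26 Hz = 2 Hz.
62 Hz mod fs = 6 Hz.
6 Hz ≤ fs/2 = 14 Hz, appears at 6 Hz.
58 Hz and 82 Hz both map to 2 Hz.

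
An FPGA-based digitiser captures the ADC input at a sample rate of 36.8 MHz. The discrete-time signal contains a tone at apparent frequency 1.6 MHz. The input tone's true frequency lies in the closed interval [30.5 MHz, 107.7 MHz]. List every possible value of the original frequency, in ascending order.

35.2 MHz, 38.4 MHz, 72 MHz, 75.2 MHz

Frequencies that alias to 1.6 MHz are k·fs ± 1.6 MHz for integer k ≥ 0.
k=0: 1.6 MHz.
k=1: 35.2 MHz, 38.4 MHz.
k=2: 72 MHz, 75.2 MHz.
k=3: 108.8 MHz, 112 MHz.
Within [30.5 MHz, 107.7 MHz]: 35.2 MHz, 38.4 MHz, 72 MHz, 75.2 MHz.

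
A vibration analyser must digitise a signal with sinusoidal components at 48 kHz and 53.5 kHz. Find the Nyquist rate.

Highest-frequency component: 53.5 kHz.
Nyquist rate = 2 × 53.5 kHz = 107 kHz.

107 kHz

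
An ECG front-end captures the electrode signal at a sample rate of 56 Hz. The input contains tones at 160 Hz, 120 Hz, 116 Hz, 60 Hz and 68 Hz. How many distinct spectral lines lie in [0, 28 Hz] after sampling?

3

fs/2 = 28 Hz.
160 Hz mod fs = 48 Hz.
48 Hz > fs/2 = 28 Hz, folds to fs − 48 Hz = 8 Hz.
120 Hz mod fs = 8 Hz.
8 Hz ≤ fs/2 = 28 Hz, appears at 8 Hz.
116 Hz mod fs = 4 Hz.
4 Hz ≤ fs/2 = 28 Hz, appears at 4 Hz.
60 Hz mod fs = 4 Hz.
4 Hz ≤ fs/2 = 28 Hz, appears at 4 Hz.
68 Hz mod fs = 12 Hz.
12 Hz ≤ fs/2 = 28 Hz, appears at 12 Hz.
Distinct values: {4 Hz, 8 Hz, 12 Hz} → 3.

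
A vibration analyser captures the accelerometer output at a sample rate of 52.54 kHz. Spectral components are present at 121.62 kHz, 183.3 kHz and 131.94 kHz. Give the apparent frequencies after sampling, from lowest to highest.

fs/2 = 26.27 kHz.
121.62 kHz mod fs = 16.54 kHz.
16.54 kHz ≤ fs/2 = 26.27 kHz, appears at 16.54 kHz.
183.3 kHz mod fs = 25.68 kHz.
25.68 kHz ≤ fs/2 = 26.27 kHz, appears at 25.68 kHz.
131.94 kHz mod fs = 26.86 kHz.
26.86 kHz > fs/2 = 26.27 kHz, folds to fs − 26.86 kHz = 25.68 kHz.
Distinct values: {16.54 kHz, 25.68 kHz}.

16.54 kHz, 25.68 kHz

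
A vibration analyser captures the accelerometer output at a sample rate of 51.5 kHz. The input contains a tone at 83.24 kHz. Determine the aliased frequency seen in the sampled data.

83.24 kHz mod fs = 31.74 kHz.
31.74 kHz > fs/2 = 25.75 kHz, folds to fs − 31.74 kHz = 19.76 kHz.

19.76 kHz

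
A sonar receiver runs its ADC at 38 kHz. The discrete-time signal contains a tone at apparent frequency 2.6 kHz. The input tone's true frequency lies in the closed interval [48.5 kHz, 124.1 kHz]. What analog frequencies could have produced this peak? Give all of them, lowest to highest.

73.4 kHz, 78.6 kHz, 111.4 kHz, 116.6 kHz

Frequencies that alias to 2.6 kHz are k·fs ± 2.6 kHz for integer k ≥ 0.
k=0: 2.6 kHz.
k=1: 35.4 kHz, 40.6 kHz.
k=2: 73.4 kHz, 78.6 kHz.
k=3: 111.4 kHz, 116.6 kHz.
k=4: 149.4 kHz, 154.6 kHz.
Within [48.5 kHz, 124.1 kHz]: 73.4 kHz, 78.6 kHz, 111.4 kHz, 116.6 kHz.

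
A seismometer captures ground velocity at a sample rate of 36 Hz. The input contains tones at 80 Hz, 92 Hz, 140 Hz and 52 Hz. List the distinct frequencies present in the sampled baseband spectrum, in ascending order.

4 Hz, 8 Hz, 16 Hz

fs/2 = 18 Hz.
80 Hz mod fs = 8 Hz.
8 Hz ≤ fs/2 = 18 Hz, appears at 8 Hz.
92 Hz mod fs = 20 Hz.
20 Hz > fs/2 = 18 Hz, folds to fs − 20 Hz = 16 Hz.
140 Hz mod fs = 32 Hz.
32 Hz > fs/2 = 18 Hz, folds to fs − 32 Hz = 4 Hz.
52 Hz mod fs = 16 Hz.
16 Hz ≤ fs/2 = 18 Hz, appears at 16 Hz.
Distinct values: {4 Hz, 8 Hz, 16 Hz}.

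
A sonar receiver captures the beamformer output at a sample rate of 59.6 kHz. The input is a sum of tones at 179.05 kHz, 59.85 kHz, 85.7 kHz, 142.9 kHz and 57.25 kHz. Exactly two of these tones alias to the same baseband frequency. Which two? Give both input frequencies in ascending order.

59.85 kHz, 179.05 kHz

fs/2 = 29.8 kHz.
179.05 kHz mod fs = 0.25 kHz.
0.25 kHz ≤ fs/2 = 29.8 kHz, appears at 0.25 kHz.
59.85 kHz mod fs = 0.25 kHz.
0.25 kHz ≤ fs/2 = 29.8 kHz, appears at 0.25 kHz.
85.7 kHz mod fs = 26.1 kHz.
26.1 kHz ≤ fs/2 = 29.8 kHz, appears at 26.1 kHz.
142.9 kHz mod fs = 23.7 kHz.
23.7 kHz ≤ fs/2 = 29.8 kHz, appears at 23.7 kHz.
57.25 kHz > fs/2 = 29.8 kHz, folds to fs − 57.25 kHz = 2.35 kHz.
59.85 kHz and 179.05 kHz both map to 0.25 kHz.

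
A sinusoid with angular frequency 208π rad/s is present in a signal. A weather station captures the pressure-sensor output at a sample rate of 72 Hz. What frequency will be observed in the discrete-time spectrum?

32 Hz

ω = 208π rad/s → f = ω/(2π) = 104 Hz.
104 Hz mod fs = 32 Hz.
32 Hz ≤ fs/2 = 36 Hz, appears at 32 Hz.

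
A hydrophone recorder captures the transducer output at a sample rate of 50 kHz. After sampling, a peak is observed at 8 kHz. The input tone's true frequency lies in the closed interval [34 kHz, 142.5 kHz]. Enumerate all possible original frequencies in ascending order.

42 kHz, 58 kHz, 92 kHz, 108 kHz, 142 kHz

Frequencies that alias to 8 kHz are k·fs ± 8 kHz for integer k ≥ 0.
k=0: 8 kHz.
k=1: 42 kHz, 58 kHz.
k=2: 92 kHz, 108 kHz.
k=3: 142 kHz, 158 kHz.
k=4: 192 kHz, 208 kHz.
Within [34 kHz, 142.5 kHz]: 42 kHz, 58 kHz, 92 kHz, 108 kHz, 142 kHz.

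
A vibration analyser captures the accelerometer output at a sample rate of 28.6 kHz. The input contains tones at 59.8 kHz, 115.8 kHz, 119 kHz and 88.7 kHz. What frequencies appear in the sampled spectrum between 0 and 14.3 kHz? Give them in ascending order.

fs/2 = 14.3 kHz.
59.8 kHz mod fs = 2.6 kHz.
2.6 kHz ≤ fs/2 = 14.3 kHz, appears at 2.6 kHz.
115.8 kHz mod fs = 1.4 kHz.
1.4 kHz ≤ fs/2 = 14.3 kHz, appears at 1.4 kHz.
119 kHz mod fs = 4.6 kHz.
4.6 kHz ≤ fs/2 = 14.3 kHz, appears at 4.6 kHz.
88.7 kHz mod fs = 2.9 kHz.
2.9 kHz ≤ fs/2 = 14.3 kHz, appears at 2.9 kHz.
Distinct values: {1.4 kHz, 2.6 kHz, 2.9 kHz, 4.6 kHz}.

1.4 kHz, 2.6 kHz, 2.9 kHz, 4.6 kHz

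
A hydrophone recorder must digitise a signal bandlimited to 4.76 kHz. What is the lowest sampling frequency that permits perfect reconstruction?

9.52 kHz

Nyquist rate = 2 × 4.76 kHz = 9.52 kHz.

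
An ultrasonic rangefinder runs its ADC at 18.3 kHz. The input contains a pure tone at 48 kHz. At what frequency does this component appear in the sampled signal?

48 kHz mod fs = 11.4 kHz.
11.4 kHz > fs/2 = 9.15 kHz, folds to fs − 11.4 kHz = 6.9 kHz.

6.9 kHz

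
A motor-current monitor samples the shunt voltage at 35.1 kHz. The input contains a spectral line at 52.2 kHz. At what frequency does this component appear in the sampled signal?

52.2 kHz mod fs = 17.1 kHz.
17.1 kHz ≤ fs/2 = 17.55 kHz, appears at 17.1 kHz.

17.1 kHz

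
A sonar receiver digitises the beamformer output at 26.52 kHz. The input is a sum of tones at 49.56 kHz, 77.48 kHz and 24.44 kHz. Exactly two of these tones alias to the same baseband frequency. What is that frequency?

fs/2 = 13.26 kHz.
49.56 kHz mod fs = 23.04 kHz.
23.04 kHz > fs/2 = 13.26 kHz, folds to fs − 23.04 kHz = 3.48 kHz.
77.48 kHz mod fs = 24.44 kHz.
24.44 kHz > fs/2 = 13.26 kHz, folds to fs − 24.44 kHz = 2.08 kHz.
24.44 kHz > fs/2 = 13.26 kHz, folds to fs − 24.44 kHz = 2.08 kHz.
24.44 kHz and 77.48 kHz both map to 2.08 kHz.

2.08 kHz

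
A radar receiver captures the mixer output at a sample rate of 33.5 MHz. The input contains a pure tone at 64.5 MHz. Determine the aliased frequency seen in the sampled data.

2.5 MHz

64.5 MHz mod fs = 31 MHz.
31 MHz > fs/2 = 16.75 MHz, folds to fs − 31 MHz = 2.5 MHz.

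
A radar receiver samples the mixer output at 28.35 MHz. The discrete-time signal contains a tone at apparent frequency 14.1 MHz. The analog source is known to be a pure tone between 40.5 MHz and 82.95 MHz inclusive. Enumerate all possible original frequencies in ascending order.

Frequencies that alias to 14.1 MHz are k·fs ± 14.1 MHz for integer k ≥ 0.
k=0: 14.1 MHz.
k=1: 14.25 MHz, 42.45 MHz.
k=2: 42.6 MHz, 70.8 MHz.
k=3: 70.95 MHz, 99.15 MHz.
k=4: 99.3 MHz, 127.5 MHz.
Within [40.5 MHz, 82.95 MHz]: 42.45 MHz, 42.6 MHz, 70.8 MHz, 70.95 MHz.

42.45 MHz, 42.6 MHz, 70.8 MHz, 70.95 MHz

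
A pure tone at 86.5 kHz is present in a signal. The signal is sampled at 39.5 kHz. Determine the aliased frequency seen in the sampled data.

7.5 kHz

86.5 kHz mod fs = 7.5 kHz.
7.5 kHz ≤ fs/2 = 19.75 kHz, appears at 7.5 kHz.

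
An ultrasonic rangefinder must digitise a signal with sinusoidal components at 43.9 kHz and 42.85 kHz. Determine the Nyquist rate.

Highest-frequency component: 43.9 kHz.
Nyquist rate = 2 × 43.9 kHz = 87.8 kHz.

87.8 kHz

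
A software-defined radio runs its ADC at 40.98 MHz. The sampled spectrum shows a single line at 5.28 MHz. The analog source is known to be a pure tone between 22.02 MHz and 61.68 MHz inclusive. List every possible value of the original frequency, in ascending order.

Frequencies that alias to 5.28 MHz are k·fs ± 5.28 MHz for integer k ≥ 0.
k=0: 5.28 MHz.
k=1: 35.7 MHz, 46.26 MHz.
k=2: 76.68 MHz, 87.24 MHz.
Within [22.02 MHz, 61.68 MHz]: 35.7 MHz, 46.26 MHz.

35.7 MHz, 46.26 MHz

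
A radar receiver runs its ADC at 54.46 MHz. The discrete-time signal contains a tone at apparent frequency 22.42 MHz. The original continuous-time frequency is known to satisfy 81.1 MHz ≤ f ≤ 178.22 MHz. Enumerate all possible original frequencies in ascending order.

86.5 MHz, 131.34 MHz, 140.96 MHz

Frequencies that alias to 22.42 MHz are k·fs ± 22.42 MHz for integer k ≥ 0.
k=0: 22.42 MHz.
k=1: 32.04 MHz, 76.88 MHz.
k=2: 86.5 MHz, 131.34 MHz.
k=3: 140.96 MHz, 185.8 MHz.
k=4: 195.42 MHz, 240.26 MHz.
Within [81.1 MHz, 178.22 MHz]: 86.5 MHz, 131.34 MHz, 140.96 MHz.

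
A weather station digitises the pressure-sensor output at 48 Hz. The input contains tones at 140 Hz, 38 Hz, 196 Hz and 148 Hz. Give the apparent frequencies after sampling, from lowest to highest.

fs/2 = 24 Hz.
140 Hz mod fs = 44 Hz.
44 Hz > fs/2 = 24 Hz, folds to fs − 44 Hz = 4 Hz.
38 Hz > fs/2 = 24 Hz, folds to fs − 38 Hz = 10 Hz.
196 Hz mod fs = 4 Hz.
4 Hz ≤ fs/2 = 24 Hz, appears at 4 Hz.
148 Hz mod fs = 4 Hz.
4 Hz ≤ fs/2 = 24 Hz, appears at 4 Hz.
Distinct values: {4 Hz, 10 Hz}.

4 Hz, 10 Hz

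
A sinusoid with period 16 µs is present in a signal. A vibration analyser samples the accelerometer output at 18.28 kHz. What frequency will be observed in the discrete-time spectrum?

7.66 kHz

T = 16 µs → f = 1/T = 62.5 kHz.
62.5 kHz mod fs = 7.66 kHz.
7.66 kHz ≤ fs/2 = 9.14 kHz, appears at 7.66 kHz.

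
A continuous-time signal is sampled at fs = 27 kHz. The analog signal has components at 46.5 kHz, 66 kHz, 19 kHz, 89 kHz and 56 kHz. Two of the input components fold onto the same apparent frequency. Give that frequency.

8 kHz

fs/2 = 13.5 kHz.
46.5 kHz mod fs = 19.5 kHz.
19.5 kHz > fs/2 = 13.5 kHz, folds to fs − 19.5 kHz = 7.5 kHz.
66 kHz mod fs = 12 kHz.
12 kHz ≤ fs/2 = 13.5 kHz, appears at 12 kHz.
19 kHz > fs/2 = 13.5 kHz, folds to fs − 19 kHz = 8 kHz.
89 kHz mod fs = 8 kHz.
8 kHz ≤ fs/2 = 13.5 kHz, appears at 8 kHz.
56 kHz mod fs = 2 kHz.
2 kHz ≤ fs/2 = 13.5 kHz, appears at 2 kHz.
19 kHz and 89 kHz both map to 8 kHz.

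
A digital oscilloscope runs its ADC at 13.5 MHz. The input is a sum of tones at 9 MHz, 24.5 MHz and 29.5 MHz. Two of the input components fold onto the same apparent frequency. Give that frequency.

2.5 MHz

fs/2 = 6.75 MHz.
9 MHz > fs/2 = 6.75 MHz, folds to fs − 9 MHz = 4.5 MHz.
24.5 MHz mod fs = 11 MHz.
11 MHz > fs/2 = 6.75 MHz, folds to fs − 11 MHz = 2.5 MHz.
29.5 MHz mod fs = 2.5 MHz.
2.5 MHz ≤ fs/2 = 6.75 MHz, appears at 2.5 MHz.
24.5 MHz and 29.5 MHz both map to 2.5 MHz.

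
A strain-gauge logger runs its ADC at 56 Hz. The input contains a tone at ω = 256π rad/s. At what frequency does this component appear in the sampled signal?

16 Hz

ω = 256π rad/s → f = ω/(2π) = 128 Hz.
128 Hz mod fs = 16 Hz.
16 Hz ≤ fs/2 = 28 Hz, appears at 16 Hz.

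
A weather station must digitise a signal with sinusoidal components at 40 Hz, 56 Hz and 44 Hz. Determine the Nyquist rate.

Highest-frequency component: 56 Hz.
Nyquist rate = 2 × 56 Hz = 112 Hz.

112 Hz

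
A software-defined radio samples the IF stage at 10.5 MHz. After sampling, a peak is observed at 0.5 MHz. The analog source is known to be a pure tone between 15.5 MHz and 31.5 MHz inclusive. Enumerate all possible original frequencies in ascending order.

20.5 MHz, 21.5 MHz, 31 MHz

Frequencies that alias to 0.5 MHz are k·fs ± 0.5 MHz for integer k ≥ 0.
k=0: 0.5 MHz.
k=1: 10 MHz, 11 MHz.
k=2: 20.5 MHz, 21.5 MHz.
k=3: 31 MHz, 32 MHz.
k=4: 41.5 MHz, 42.5 MHz.
Within [15.5 MHz, 31.5 MHz]: 20.5 MHz, 21.5 MHz, 31 MHz.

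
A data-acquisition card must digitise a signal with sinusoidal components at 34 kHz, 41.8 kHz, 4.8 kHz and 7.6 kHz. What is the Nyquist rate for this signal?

83.6 kHz

Highest-frequency component: 41.8 kHz.
Nyquist rate = 2 × 41.8 kHz = 83.6 kHz.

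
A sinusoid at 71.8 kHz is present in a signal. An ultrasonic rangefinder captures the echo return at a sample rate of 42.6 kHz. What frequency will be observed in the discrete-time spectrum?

13.4 kHz

71.8 kHz mod fs = 29.2 kHz.
29.2 kHz > fs/2 = 21.3 kHz, folds to fs − 29.2 kHz = 13.4 kHz.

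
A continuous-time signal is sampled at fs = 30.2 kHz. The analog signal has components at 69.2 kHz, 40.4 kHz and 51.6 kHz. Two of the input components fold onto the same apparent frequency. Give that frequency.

fs/2 = 15.1 kHz.
69.2 kHz mod fs = 8.8 kHz.
8.8 kHz ≤ fs/2 = 15.1 kHz, appears at 8.8 kHz.
40.4 kHz mod fs = 10.2 kHz.
10.2 kHz ≤ fs/2 = 15.1 kHz, appears at 10.2 kHz.
51.6 kHz mod fs = 21.4 kHz.
21.4 kHz > fs/2 = 15.1 kHz, folds to fs − 21.4 kHz = 8.8 kHz.
51.6 kHz and 69.2 kHz both map to 8.8 kHz.

8.8 kHz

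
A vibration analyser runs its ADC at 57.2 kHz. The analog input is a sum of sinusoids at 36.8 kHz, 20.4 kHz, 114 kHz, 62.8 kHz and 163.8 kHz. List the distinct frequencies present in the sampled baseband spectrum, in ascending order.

0.4 kHz, 5.6 kHz, 7.8 kHz, 20.4 kHz

fs/2 = 28.6 kHz.
36.8 kHz > fs/2 = 28.6 kHz, folds to fs − 36.8 kHz = 20.4 kHz.
20.4 kHz ≤ fs/2 = 28.6 kHz, passes unchanged.
114 kHz mod fs = 56.8 kHz.
56.8 kHz > fs/2 = 28.6 kHz, folds to fs − 56.8 kHz = 0.4 kHz.
62.8 kHz mod fs = 5.6 kHz.
5.6 kHz ≤ fs/2 = 28.6 kHz, appears at 5.6 kHz.
163.8 kHz mod fs = 49.4 kHz.
49.4 kHz > fs/2 = 28.6 kHz, folds to fs − 49.4 kHz = 7.8 kHz.
Distinct values: {0.4 kHz, 5.6 kHz, 7.8 kHz, 20.4 kHz}.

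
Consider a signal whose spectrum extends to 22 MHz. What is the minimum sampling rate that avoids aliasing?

44 MHz

Nyquist rate = 2 × 22 MHz = 44 MHz.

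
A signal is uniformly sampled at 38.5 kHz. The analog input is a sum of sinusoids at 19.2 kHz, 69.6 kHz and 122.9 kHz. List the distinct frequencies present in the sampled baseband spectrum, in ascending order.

7.4 kHz, 19.2 kHz

fs/2 = 19.25 kHz.
19.2 kHz ≤ fs/2 = 19.25 kHz, passes unchanged.
69.6 kHz mod fs = 31.1 kHz.
31.1 kHz > fs/2 = 19.25 kHz, folds to fs − 31.1 kHz = 7.4 kHz.
122.9 kHz mod fs = 7.4 kHz.
7.4 kHz ≤ fs/2 = 19.25 kHz, appears at 7.4 kHz.
Distinct values: {7.4 kHz, 19.2 kHz}.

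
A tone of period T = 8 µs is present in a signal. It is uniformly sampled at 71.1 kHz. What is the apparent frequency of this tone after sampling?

17.2 kHz

T = 8 µs → f = 1/T = 125 kHz.
125 kHz mod fs = 53.9 kHz.
53.9 kHz > fs/2 = 35.55 kHz, folds to fs − 53.9 kHz = 17.2 kHz.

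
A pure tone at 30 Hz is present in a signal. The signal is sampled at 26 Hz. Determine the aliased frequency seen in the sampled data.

4 Hz

30 Hz mod fs = 4 Hz.
4 Hz ≤ fs/2 = 13 Hz, appears at 4 Hz.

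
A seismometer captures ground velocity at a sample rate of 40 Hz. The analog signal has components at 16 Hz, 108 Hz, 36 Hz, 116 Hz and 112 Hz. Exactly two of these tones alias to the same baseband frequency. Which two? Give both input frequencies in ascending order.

fs/2 = 20 Hz.
16 Hz ≤ fs/2 = 20 Hz, passes unchanged.
108 Hz mod fs = 28 Hz.
28 Hz > fs/2 = 20 Hz, folds to fs − 28 Hz = 12 Hz.
36 Hz > fs/2 = 20 Hz, folds to fs − 36 Hz = 4 Hz.
116 Hz mod fs = 36 Hz.
36 Hz > fs/2 = 20 Hz, folds to fs − 36 Hz = 4 Hz.
112 Hz mod fs = 32 Hz.
32 Hz > fs/2 = 20 Hz, folds to fs − 32 Hz = 8 Hz.
36 Hz and 116 Hz both map to 4 Hz.

36 Hz, 116 Hz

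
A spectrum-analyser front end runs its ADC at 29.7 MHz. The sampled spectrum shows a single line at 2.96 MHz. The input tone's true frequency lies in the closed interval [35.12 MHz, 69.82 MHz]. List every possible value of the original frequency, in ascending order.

56.44 MHz, 62.36 MHz

Frequencies that alias to 2.96 MHz are k·fs ± 2.96 MHz for integer k ≥ 0.
k=0: 2.96 MHz.
k=1: 26.74 MHz, 32.66 MHz.
k=2: 56.44 MHz, 62.36 MHz.
k=3: 86.14 MHz, 92.06 MHz.
Within [35.12 MHz, 69.82 MHz]: 56.44 MHz, 62.36 MHz.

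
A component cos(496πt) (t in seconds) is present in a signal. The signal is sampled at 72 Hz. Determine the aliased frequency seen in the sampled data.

ω = 496π rad/s → f = ω/(2π) = 248 Hz.
248 Hz mod fs = 32 Hz.
32 Hz ≤ fs/2 = 36 Hz, appears at 32 Hz.

32 Hz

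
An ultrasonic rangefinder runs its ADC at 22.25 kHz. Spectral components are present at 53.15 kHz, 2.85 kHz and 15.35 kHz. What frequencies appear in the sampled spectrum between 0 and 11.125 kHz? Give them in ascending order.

2.85 kHz, 6.9 kHz, 8.65 kHz

fs/2 = 11.125 kHz.
53.15 kHz mod fs = 8.65 kHz.
8.65 kHz ≤ fs/2 = 11.125 kHz, appears at 8.65 kHz.
2.85 kHz ≤ fs/2 = 11.125 kHz, passes unchanged.
15.35 kHz > fs/2 = 11.125 kHz, folds to fs − 15.35 kHz = 6.9 kHz.
Distinct values: {2.85 kHz, 6.9 kHz, 8.65 kHz}.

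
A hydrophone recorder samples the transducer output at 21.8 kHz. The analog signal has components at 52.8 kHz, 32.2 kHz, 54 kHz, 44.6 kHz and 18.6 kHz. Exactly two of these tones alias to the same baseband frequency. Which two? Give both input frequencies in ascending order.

32.2 kHz, 54 kHz

fs/2 = 10.9 kHz.
52.8 kHz mod fs = 9.2 kHz.
9.2 kHz ≤ fs/2 = 10.9 kHz, appears at 9.2 kHz.
32.2 kHz mod fs = 10.4 kHz.
10.4 kHz ≤ fs/2 = 10.9 kHz, appears at 10.4 kHz.
54 kHz mod fs = 10.4 kHz.
10.4 kHz ≤ fs/2 = 10.9 kHz, appears at 10.4 kHz.
44.6 kHz mod fs = 1 kHz.
1 kHz ≤ fs/2 = 10.9 kHz, appears at 1 kHz.
18.6 kHz > fs/2 = 10.9 kHz, folds to fs − 18.6 kHz = 3.2 kHz.
32.2 kHz and 54 kHz both map to 10.4 kHz.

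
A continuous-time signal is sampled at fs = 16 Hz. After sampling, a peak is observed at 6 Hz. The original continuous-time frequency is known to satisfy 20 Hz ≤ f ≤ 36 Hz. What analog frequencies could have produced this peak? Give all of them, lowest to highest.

22 Hz, 26 Hz

Frequencies that alias to 6 Hz are k·fs ± 6 Hz for integer k ≥ 0.
k=0: 6 Hz.
k=1: 10 Hz, 22 Hz.
k=2: 26 Hz, 38 Hz.
k=3: 42 Hz, 54 Hz.
Within [20 Hz, 36 Hz]: 22 Hz, 26 Hz.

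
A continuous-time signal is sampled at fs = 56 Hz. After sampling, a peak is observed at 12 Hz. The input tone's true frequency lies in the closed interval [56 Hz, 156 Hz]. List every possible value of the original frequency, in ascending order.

Frequencies that alias to 12 Hz are k·fs ± 12 Hz for integer k ≥ 0.
k=0: 12 Hz.
k=1: 44 Hz, 68 Hz.
k=2: 100 Hz, 124 Hz.
k=3: 156 Hz, 180 Hz.
k=4: 212 Hz, 236 Hz.
Within [56 Hz, 156 Hz]: 68 Hz, 100 Hz, 124 Hz, 156 Hz.

68 Hz, 100 Hz, 124 Hz, 156 Hz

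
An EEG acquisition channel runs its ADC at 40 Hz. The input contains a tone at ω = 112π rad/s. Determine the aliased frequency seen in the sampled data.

ω = 112π rad/s → f = ω/(2π) = 56 Hz.
56 Hz mod fs = 16 Hz.
16 Hz ≤ fs/2 = 20 Hz, appears at 16 Hz.

16 Hz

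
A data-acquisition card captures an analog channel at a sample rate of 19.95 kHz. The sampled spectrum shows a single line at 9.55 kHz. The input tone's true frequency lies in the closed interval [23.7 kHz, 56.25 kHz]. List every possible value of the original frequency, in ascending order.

Frequencies that alias to 9.55 kHz are k·fs ± 9.55 kHz for integer k ≥ 0.
k=0: 9.55 kHz.
k=1: 10.4 kHz, 29.5 kHz.
k=2: 30.35 kHz, 49.45 kHz.
k=3: 50.3 kHz, 69.4 kHz.
k=4: 70.25 kHz, 89.35 kHz.
Within [23.7 kHz, 56.25 kHz]: 29.5 kHz, 30.35 kHz, 49.45 kHz, 50.3 kHz.

29.5 kHz, 30.35 kHz, 49.45 kHz, 50.3 kHz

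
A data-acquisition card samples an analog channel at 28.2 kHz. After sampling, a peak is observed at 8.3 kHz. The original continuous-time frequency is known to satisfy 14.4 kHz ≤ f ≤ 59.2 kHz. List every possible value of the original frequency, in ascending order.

19.9 kHz, 36.5 kHz, 48.1 kHz

Frequencies that alias to 8.3 kHz are k·fs ± 8.3 kHz for integer k ≥ 0.
k=0: 8.3 kHz.
k=1: 19.9 kHz, 36.5 kHz.
k=2: 48.1 kHz, 64.7 kHz.
k=3: 76.3 kHz, 92.9 kHz.
Within [14.4 kHz, 59.2 kHz]: 19.9 kHz, 36.5 kHz, 48.1 kHz.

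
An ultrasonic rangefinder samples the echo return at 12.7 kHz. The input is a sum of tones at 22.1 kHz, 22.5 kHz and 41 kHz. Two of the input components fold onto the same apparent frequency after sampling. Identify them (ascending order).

fs/2 = 6.35 kHz.
22.1 kHz mod fs = 9.4 kHz.
9.4 kHz > fs/2 = 6.35 kHz, folds to fs − 9.4 kHz = 3.3 kHz.
22.5 kHz mod fs = 9.8 kHz.
9.8 kHz > fs/2 = 6.35 kHz, folds to fs − 9.8 kHz = 2.9 kHz.
41 kHz mod fs = 2.9 kHz.
2.9 kHz ≤ fs/2 = 6.35 kHz, appears at 2.9 kHz.
22.5 kHz and 41 kHz both map to 2.9 kHz.

22.5 kHz, 41 kHz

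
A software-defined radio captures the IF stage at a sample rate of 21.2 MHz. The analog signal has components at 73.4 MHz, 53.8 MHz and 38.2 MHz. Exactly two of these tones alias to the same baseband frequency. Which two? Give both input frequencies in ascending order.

fs/2 = 10.6 MHz.
73.4 MHz mod fs = 9.8 MHz.
9.8 MHz ≤ fs/2 = 10.6 MHz, appears at 9.8 MHz.
53.8 MHz mod fs = 11.4 MHz.
11.4 MHz > fs/2 = 10.6 MHz, folds to fs − 11.4 MHz = 9.8 MHz.
38.2 MHz mod fs = 17 MHz.
17 MHz > fs/2 = 10.6 MHz, folds to fs − 17 MHz = 4.2 MHz.
53.8 MHz and 73.4 MHz both map to 9.8 MHz.

53.8 MHz, 73.4 MHz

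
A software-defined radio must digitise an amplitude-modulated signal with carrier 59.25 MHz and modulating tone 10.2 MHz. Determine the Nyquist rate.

138.9 MHz

AM sidebands sit at fc ± fm = 49.05 MHz and 69.45 MHz.
Highest-frequency component: 69.45 MHz.
Nyquist rate = 2 × 69.45 MHz = 138.9 MHz.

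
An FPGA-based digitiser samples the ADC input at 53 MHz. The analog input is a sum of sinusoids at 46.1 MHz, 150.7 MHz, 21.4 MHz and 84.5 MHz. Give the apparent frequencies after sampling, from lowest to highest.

6.9 MHz, 8.3 MHz, 21.4 MHz, 21.5 MHz

fs/2 = 26.5 MHz.
46.1 MHz > fs/2 = 26.5 MHz, folds to fs − 46.1 MHz = 6.9 MHz.
150.7 MHz mod fs = 44.7 MHz.
44.7 MHz > fs/2 = 26.5 MHz, folds to fs − 44.7 MHz = 8.3 MHz.
21.4 MHz ≤ fs/2 = 26.5 MHz, passes unchanged.
84.5 MHz mod fs = 31.5 MHz.
31.5 MHz > fs/2 = 26.5 MHz, folds to fs − 31.5 MHz = 21.5 MHz.
Distinct values: {6.9 MHz, 8.3 MHz, 21.4 MHz, 21.5 MHz}.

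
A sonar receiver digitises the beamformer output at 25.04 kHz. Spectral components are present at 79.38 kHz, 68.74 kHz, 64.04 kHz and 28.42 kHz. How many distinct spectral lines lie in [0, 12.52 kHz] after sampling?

fs/2 = 12.52 kHz.
79.38 kHz mod fs = 4.26 kHz.
4.26 kHz ≤ fs/2 = 12.52 kHz, appears at 4.26 kHz.
68.74 kHz mod fs = 18.66 kHz.
18.66 kHz > fs/2 = 12.52 kHz, folds to fs − 18.66 kHz = 6.38 kHz.
64.04 kHz mod fs = 13.96 kHz.
13.96 kHz > fs/2 = 12.52 kHz, folds to fs − 13.96 kHz = 11.08 kHz.
28.42 kHz mod fs = 3.38 kHz.
3.38 kHz ≤ fs/2 = 12.52 kHz, appears at 3.38 kHz.
Distinct values: {3.38 kHz, 4.26 kHz, 6.38 kHz, 11.08 kHz} → 4.

4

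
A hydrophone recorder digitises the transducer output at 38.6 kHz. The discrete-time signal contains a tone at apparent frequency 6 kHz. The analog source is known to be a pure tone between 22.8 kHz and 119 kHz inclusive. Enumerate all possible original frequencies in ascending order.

Frequencies that alias to 6 kHz are k·fs ± 6 kHz for integer k ≥ 0.
k=0: 6 kHz.
k=1: 32.6 kHz, 44.6 kHz.
k=2: 71.2 kHz, 83.2 kHz.
k=3: 109.8 kHz, 121.8 kHz.
k=4: 148.4 kHz, 160.4 kHz.
Within [22.8 kHz, 119 kHz]: 32.6 kHz, 44.6 kHz, 71.2 kHz, 83.2 kHz, 109.8 kHz.

32.6 kHz, 44.6 kHz, 71.2 kHz, 83.2 kHz, 109.8 kHz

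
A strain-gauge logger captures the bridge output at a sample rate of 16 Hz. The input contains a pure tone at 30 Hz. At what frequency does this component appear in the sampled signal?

2 Hz

30 Hz mod fs = 14 Hz.
14 Hz > fs/2 = 8 Hz, folds to fs − 14 Hz = 2 Hz.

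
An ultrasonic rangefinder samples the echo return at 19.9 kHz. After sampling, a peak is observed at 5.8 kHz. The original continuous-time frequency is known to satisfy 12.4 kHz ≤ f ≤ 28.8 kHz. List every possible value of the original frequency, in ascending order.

14.1 kHz, 25.7 kHz

Frequencies that alias to 5.8 kHz are k·fs ± 5.8 kHz for integer k ≥ 0.
k=0: 5.8 kHz.
k=1: 14.1 kHz, 25.7 kHz.
k=2: 34 kHz, 45.6 kHz.
Within [12.4 kHz, 28.8 kHz]: 14.1 kHz, 25.7 kHz.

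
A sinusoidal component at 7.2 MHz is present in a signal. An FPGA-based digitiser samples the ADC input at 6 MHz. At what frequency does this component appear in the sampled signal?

1.2 MHz

7.2 MHz mod fs = 1.2 MHz.
1.2 MHz ≤ fs/2 = 3 MHz, appears at 1.2 MHz.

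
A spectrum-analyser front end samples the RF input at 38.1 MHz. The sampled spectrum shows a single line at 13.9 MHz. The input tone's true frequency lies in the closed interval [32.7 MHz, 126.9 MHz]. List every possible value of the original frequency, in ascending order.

52 MHz, 62.3 MHz, 90.1 MHz, 100.4 MHz

Frequencies that alias to 13.9 MHz are k·fs ± 13.9 MHz for integer k ≥ 0.
k=0: 13.9 MHz.
k=1: 24.2 MHz, 52 MHz.
k=2: 62.3 MHz, 90.1 MHz.
k=3: 100.4 MHz, 128.2 MHz.
k=4: 138.5 MHz, 166.3 MHz.
Within [32.7 MHz, 126.9 MHz]: 52 MHz, 62.3 MHz, 90.1 MHz, 100.4 MHz.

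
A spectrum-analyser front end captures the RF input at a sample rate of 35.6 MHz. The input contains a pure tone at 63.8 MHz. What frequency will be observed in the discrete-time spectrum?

63.8 MHz mod fs = 28.2 MHz.
28.2 MHz > fs/2 = 17.8 MHz, folds to fs − 28.2 MHz = 7.4 MHz.

7.4 MHz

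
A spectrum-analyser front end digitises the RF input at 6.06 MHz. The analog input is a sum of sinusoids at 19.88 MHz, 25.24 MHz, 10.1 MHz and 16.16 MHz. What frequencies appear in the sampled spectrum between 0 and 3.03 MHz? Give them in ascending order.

fs/2 = 3.03 MHz.
19.88 MHz mod fs = 1.7 MHz.
1.7 MHz ≤ fs/2 = 3.03 MHz, appears at 1.7 MHz.
25.24 MHz mod fs = 1 MHz.
1 MHz ≤ fs/2 = 3.03 MHz, appears at 1 MHz.
10.1 MHz mod fs = 4.04 MHz.
4.04 MHz > fs/2 = 3.03 MHz, folds to fs − 4.04 MHz = 2.02 MHz.
16.16 MHz mod fs = 4.04 MHz.
4.04 MHz > fs/2 = 3.03 MHz, folds to fs − 4.04 MHz = 2.02 MHz.
Distinct values: {1 MHz, 1.7 MHz, 2.02 MHz}.

1 MHz, 1.7 MHz, 2.02 MHz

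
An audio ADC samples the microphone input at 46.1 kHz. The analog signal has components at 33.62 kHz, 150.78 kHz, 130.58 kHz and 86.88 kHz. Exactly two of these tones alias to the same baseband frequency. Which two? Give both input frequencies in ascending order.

fs/2 = 23.05 kHz.
33.62 kHz > fs/2 = 23.05 kHz, folds to fs − 33.62 kHz = 12.48 kHz.
150.78 kHz mod fs = 12.48 kHz.
12.48 kHz ≤ fs/2 = 23.05 kHz, appears at 12.48 kHz.
130.58 kHz mod fs = 38.38 kHz.
38.38 kHz > fs/2 = 23.05 kHz, folds to fs − 38.38 kHz = 7.72 kHz.
86.88 kHz mod fs = 40.78 kHz.
40.78 kHz > fs/2 = 23.05 kHz, folds to fs − 40.78 kHz = 5.32 kHz.
33.62 kHz and 150.78 kHz both map to 12.48 kHz.

33.62 kHz, 150.78 kHz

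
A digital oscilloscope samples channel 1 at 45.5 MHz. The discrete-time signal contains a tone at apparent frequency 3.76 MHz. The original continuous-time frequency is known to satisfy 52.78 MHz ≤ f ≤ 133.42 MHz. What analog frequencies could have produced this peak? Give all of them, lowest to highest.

87.24 MHz, 94.76 MHz, 132.74 MHz

Frequencies that alias to 3.76 MHz are k·fs ± 3.76 MHz for integer k ≥ 0.
k=0: 3.76 MHz.
k=1: 41.74 MHz, 49.26 MHz.
k=2: 87.24 MHz, 94.76 MHz.
k=3: 132.74 MHz, 140.26 MHz.
k=4: 178.24 MHz, 185.76 MHz.
Within [52.78 MHz, 133.42 MHz]: 87.24 MHz, 94.76 MHz, 132.74 MHz.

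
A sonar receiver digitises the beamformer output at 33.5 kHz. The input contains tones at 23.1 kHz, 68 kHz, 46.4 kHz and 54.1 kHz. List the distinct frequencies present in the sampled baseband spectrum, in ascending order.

1 kHz, 10.4 kHz, 12.9 kHz

fs/2 = 16.75 kHz.
23.1 kHz > fs/2 = 16.75 kHz, folds to fs − 23.1 kHz = 10.4 kHz.
68 kHz mod fs = 1 kHz.
1 kHz ≤ fs/2 = 16.75 kHz, appears at 1 kHz.
46.4 kHz mod fs = 12.9 kHz.
12.9 kHz ≤ fs/2 = 16.75 kHz, appears at 12.9 kHz.
54.1 kHz mod fs = 20.6 kHz.
20.6 kHz > fs/2 = 16.75 kHz, folds to fs − 20.6 kHz = 12.9 kHz.
Distinct values: {1 kHz, 10.4 kHz, 12.9 kHz}.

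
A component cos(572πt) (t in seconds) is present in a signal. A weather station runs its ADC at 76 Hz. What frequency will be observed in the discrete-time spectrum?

ω = 572π rad/s → f = ω/(2π) = 286 Hz.
286 Hz mod fs = 58 Hz.
58 Hz > fs/2 = 38 Hz, folds to fs − 58 Hz = 18 Hz.

18 Hz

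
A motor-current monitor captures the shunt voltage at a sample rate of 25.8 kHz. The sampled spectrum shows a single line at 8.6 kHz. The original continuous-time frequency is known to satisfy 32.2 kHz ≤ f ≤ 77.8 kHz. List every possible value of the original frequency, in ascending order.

34.4 kHz, 43 kHz, 60.2 kHz, 68.8 kHz

Frequencies that alias to 8.6 kHz are k·fs ± 8.6 kHz for integer k ≥ 0.
k=0: 8.6 kHz.
k=1: 17.2 kHz, 34.4 kHz.
k=2: 43 kHz, 60.2 kHz.
k=3: 68.8 kHz, 86 kHz.
k=4: 94.6 kHz, 111.8 kHz.
Within [32.2 kHz, 77.8 kHz]: 34.4 kHz, 43 kHz, 60.2 kHz, 68.8 kHz.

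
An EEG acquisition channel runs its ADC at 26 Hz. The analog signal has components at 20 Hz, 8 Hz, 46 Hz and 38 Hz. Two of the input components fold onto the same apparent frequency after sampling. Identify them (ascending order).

fs/2 = 13 Hz.
20 Hz > fs/2 = 13 Hz, folds to fs − 20 Hz = 6 Hz.
8 Hz ≤ fs/2 = 13 Hz, passes unchanged.
46 Hz mod fs = 20 Hz.
20 Hz > fs/2 = 13 Hz, folds to fs − 20 Hz = 6 Hz.
38 Hz mod fs = 12 Hz.
12 Hz ≤ fs/2 = 13 Hz, appears at 12 Hz.
20 Hz and 46 Hz both map to 6 Hz.

20 Hz, 46 Hz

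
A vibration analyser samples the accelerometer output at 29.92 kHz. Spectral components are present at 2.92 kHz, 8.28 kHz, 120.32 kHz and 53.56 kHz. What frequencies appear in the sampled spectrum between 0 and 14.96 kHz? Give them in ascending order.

0.64 kHz, 2.92 kHz, 6.28 kHz, 8.28 kHz

fs/2 = 14.96 kHz.
2.92 kHz ≤ fs/2 = 14.96 kHz, passes unchanged.
8.28 kHz ≤ fs/2 = 14.96 kHz, passes unchanged.
120.32 kHz mod fs = 0.64 kHz.
0.64 kHz ≤ fs/2 = 14.96 kHz, appears at 0.64 kHz.
53.56 kHz mod fs = 23.64 kHz.
23.64 kHz > fs/2 = 14.96 kHz, folds to fs − 23.64 kHz = 6.28 kHz.
Distinct values: {0.64 kHz, 2.92 kHz, 6.28 kHz, 8.28 kHz}.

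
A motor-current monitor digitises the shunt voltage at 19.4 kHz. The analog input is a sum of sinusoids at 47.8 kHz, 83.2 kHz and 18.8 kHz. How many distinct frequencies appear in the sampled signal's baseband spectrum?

3

fs/2 = 9.7 kHz.
47.8 kHz mod fs = 9 kHz.
9 kHz ≤ fs/2 = 9.7 kHz, appears at 9 kHz.
83.2 kHz mod fs = 5.6 kHz.
5.6 kHz ≤ fs/2 = 9.7 kHz, appears at 5.6 kHz.
18.8 kHz > fs/2 = 9.7 kHz, folds to fs − 18.8 kHz = 0.6 kHz.
Distinct values: {0.6 kHz, 5.6 kHz, 9 kHz} → 3.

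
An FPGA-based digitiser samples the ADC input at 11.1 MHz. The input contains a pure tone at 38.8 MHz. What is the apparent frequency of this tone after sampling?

38.8 MHz mod fs = 5.5 MHz.
5.5 MHz ≤ fs/2 = 5.55 MHz, appears at 5.5 MHz.

5.5 MHz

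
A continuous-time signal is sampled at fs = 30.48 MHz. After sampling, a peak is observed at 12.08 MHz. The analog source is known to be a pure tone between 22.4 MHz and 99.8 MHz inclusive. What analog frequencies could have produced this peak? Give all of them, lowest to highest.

Frequencies that alias to 12.08 MHz are k·fs ± 12.08 MHz for integer k ≥ 0.
k=0: 12.08 MHz.
k=1: 18.4 MHz, 42.56 MHz.
k=2: 48.88 MHz, 73.04 MHz.
k=3: 79.36 MHz, 103.52 MHz.
k=4: 109.84 MHz, 134 MHz.
Within [22.4 MHz, 99.8 MHz]: 42.56 MHz, 48.88 MHz, 73.04 MHz, 79.36 MHz.

42.56 MHz, 48.88 MHz, 73.04 MHz, 79.36 MHz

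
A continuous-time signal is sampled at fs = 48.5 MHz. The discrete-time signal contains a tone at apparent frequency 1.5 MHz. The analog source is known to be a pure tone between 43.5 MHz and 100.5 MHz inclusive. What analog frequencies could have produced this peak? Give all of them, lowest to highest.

Frequencies that alias to 1.5 MHz are k·fs ± 1.5 MHz for integer k ≥ 0.
k=0: 1.5 MHz.
k=1: 47 MHz, 50 MHz.
k=2: 95.5 MHz, 98.5 MHz.
k=3: 144 MHz, 147 MHz.
Within [43.5 MHz, 100.5 MHz]: 47 MHz, 50 MHz, 95.5 MHz, 98.5 MHz.

47 MHz, 50 MHz, 95.5 MHz, 98.5 MHz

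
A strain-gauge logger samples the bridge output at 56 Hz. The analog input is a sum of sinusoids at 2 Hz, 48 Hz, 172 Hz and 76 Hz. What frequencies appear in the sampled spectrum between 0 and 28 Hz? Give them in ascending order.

fs/2 = 28 Hz.
2 Hz ≤ fs/2 = 28 Hz, passes unchanged.
48 Hz > fs/2 = 28 Hz, folds to fs − 48 Hz = 8 Hz.
172 Hz mod fs = 4 Hz.
4 Hz ≤ fs/2 = 28 Hz, appears at 4 Hz.
76 Hz mod fs = 20 Hz.
20 Hz ≤ fs/2 = 28 Hz, appears at 20 Hz.
Distinct values: {2 Hz, 4 Hz, 8 Hz, 20 Hz}.

2 Hz, 4 Hz, 8 Hz, 20 Hz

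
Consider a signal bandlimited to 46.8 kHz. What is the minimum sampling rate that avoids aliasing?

93.6 kHz

Nyquist rate = 2 × 46.8 kHz = 93.6 kHz.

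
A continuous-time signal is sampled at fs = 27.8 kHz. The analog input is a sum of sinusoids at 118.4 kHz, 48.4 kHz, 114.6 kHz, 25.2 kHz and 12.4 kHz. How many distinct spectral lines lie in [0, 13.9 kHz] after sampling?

fs/2 = 13.9 kHz.
118.4 kHz mod fs = 7.2 kHz.
7.2 kHz ≤ fs/2 = 13.9 kHz, appears at 7.2 kHz.
48.4 kHz mod fs = 20.6 kHz.
20.6 kHz > fs/2 = 13.9 kHz, folds to fs − 20.6 kHz = 7.2 kHz.
114.6 kHz mod fs = 3.4 kHz.
3.4 kHz ≤ fs/2 = 13.9 kHz, appears at 3.4 kHz.
25.2 kHz > fs/2 = 13.9 kHz, folds to fs − 25.2 kHz = 2.6 kHz.
12.4 kHz ≤ fs/2 = 13.9 kHz, passes unchanged.
Distinct values: {2.6 kHz, 3.4 kHz, 7.2 kHz, 12.4 kHz} → 4.

4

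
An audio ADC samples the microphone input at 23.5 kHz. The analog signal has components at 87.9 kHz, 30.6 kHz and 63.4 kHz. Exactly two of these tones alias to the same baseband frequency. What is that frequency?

fs/2 = 11.75 kHz.
87.9 kHz mod fs = 17.4 kHz.
17.4 kHz > fs/2 = 11.75 kHz, folds to fs − 17.4 kHz = 6.1 kHz.
30.6 kHz mod fs = 7.1 kHz.
7.1 kHz ≤ fs/2 = 11.75 kHz, appears at 7.1 kHz.
63.4 kHz mod fs = 16.4 kHz.
16.4 kHz > fs/2 = 11.75 kHz, folds to fs − 16.4 kHz = 7.1 kHz.
30.6 kHz and 63.4 kHz both map to 7.1 kHz.

7.1 kHz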